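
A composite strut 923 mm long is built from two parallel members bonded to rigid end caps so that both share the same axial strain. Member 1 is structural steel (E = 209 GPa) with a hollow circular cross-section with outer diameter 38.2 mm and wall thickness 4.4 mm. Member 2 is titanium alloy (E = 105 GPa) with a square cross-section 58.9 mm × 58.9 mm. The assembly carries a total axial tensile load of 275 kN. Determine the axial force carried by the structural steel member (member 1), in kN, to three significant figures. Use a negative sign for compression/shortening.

A_1 = 467.2 mm².
A_2 = 3469 mm².
Equal strain + equilibrium ⇒ each member carries load in proportion to AE: A₁E₁ = 97650000 N, A₂E₂ = 364300000 N, ΣAE = 461900000 N.
F₁ = P·A₁E₁/ΣAE = 275000·97650000/461900000 = 58130 N.

58.1 kN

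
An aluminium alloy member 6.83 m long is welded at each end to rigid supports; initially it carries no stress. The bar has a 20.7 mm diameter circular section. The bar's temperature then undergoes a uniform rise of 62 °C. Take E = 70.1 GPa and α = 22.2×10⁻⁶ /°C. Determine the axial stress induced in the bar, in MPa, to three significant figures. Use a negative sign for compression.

-96.5 MPa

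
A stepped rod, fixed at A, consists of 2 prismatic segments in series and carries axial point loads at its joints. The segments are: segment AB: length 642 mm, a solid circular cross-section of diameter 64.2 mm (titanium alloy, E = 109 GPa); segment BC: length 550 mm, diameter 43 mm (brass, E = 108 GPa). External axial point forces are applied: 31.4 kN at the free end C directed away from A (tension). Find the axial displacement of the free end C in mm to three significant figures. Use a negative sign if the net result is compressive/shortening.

Internal axial forces (sectioning from the free end, tension +): N_BC = 31.4 kN, N_AB = 31.4 kN.
A_AB = 3237 mm².
A_BC = 1452 mm².
δ_AB = 31400·642/(3237·109000) = 0.05713 mm
δ_BC = 31400·550/(1452·108000) = 0.1101 mm
δ = Σδ_i = 0.1672 mm.

0.167 mm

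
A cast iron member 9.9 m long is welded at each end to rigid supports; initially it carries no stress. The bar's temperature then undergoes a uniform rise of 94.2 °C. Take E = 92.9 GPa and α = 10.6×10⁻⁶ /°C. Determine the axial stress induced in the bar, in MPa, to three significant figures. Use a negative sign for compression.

Free thermal expansion αLΔT = 10.6e-6 · 9900 · 94.2 = 9.885 mm.
The walls impose strain ε = −(9.885)/9900 = -9.9852e-04; σ = Eε = 92900 · -9.9852e-04 = -92.76 MPa.

-92.8 MPa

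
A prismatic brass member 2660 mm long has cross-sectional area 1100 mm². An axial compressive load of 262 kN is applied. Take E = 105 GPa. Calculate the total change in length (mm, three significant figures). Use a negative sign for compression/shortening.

δ_mech = NL/(AE) = -262000·2660/(1100·105000) = -6.034 mm.

-6.03 mm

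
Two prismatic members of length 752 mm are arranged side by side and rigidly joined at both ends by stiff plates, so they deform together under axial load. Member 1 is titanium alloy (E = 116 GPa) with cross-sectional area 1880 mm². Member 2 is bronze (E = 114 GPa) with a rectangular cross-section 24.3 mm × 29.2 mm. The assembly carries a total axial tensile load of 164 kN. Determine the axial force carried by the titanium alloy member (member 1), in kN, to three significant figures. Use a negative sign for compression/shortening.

120 kN

A_2 = 709.6 mm².
Equal strain + equilibrium ⇒ each member carries load in proportion to AE: A₁E₁ = 218100000 N, A₂E₂ = 80890000 N, ΣAE = 299000000 N.
F₁ = P·A₁E₁/ΣAE = 164000·218100000/299000000 = 119600 N.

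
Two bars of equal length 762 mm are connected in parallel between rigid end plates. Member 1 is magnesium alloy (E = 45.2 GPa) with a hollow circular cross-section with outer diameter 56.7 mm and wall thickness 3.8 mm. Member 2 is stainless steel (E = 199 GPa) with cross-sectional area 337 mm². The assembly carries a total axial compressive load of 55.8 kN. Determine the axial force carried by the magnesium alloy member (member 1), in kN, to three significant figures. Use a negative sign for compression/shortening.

-16.7 kN

A_1 = 631.5 mm².
Equal strain + equilibrium ⇒ each member carries load in proportion to AE: A₁E₁ = 28540000 N, A₂E₂ = 67060000 N, ΣAE = 95610000 N.
F₁ = P·A₁E₁/ΣAE = -55800·28540000/95610000 = -16660 N.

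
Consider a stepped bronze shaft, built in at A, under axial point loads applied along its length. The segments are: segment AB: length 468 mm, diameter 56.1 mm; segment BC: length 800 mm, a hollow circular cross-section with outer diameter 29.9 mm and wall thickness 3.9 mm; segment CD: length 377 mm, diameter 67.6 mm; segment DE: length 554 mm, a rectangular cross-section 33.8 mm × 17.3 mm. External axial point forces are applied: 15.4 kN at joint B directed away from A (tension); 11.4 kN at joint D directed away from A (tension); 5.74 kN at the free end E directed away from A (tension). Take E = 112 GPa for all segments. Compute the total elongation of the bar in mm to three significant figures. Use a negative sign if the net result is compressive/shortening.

0.504 mm

Internal axial forces (sectioning from the free end, tension +): N_DE = 5.74 kN, N_CD = 17.14 kN, N_BC = 17.14 kN, N_AB = 32.54 kN.
A_AB = 2472 mm².
A_BC = 318.6 mm².
A_CD = 3589 mm².
A_DE = 584.7 mm².
δ_AB = 32540·468/(2472·112000) = 0.05501 mm
δ_BC = 17140·800/(318.6·112000) = 0.3843 mm
δ_CD = 17140·377/(3589·112000) = 0.01607 mm
δ_DE = 5740·554/(584.7·112000) = 0.04856 mm
δ = Σδ_i = 0.504 mm.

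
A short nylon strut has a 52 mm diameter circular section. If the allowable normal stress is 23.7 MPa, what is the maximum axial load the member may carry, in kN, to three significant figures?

50.3 kN

A = 2124 mm².
P_max = σ_allow · A = 23.7 · 2124 = 50330 N = 50.33 kN.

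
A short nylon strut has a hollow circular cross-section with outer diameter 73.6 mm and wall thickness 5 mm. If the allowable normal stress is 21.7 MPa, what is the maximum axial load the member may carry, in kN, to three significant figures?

23.4 kN

A = 1078 mm².
P_max = σ_allow · A = 21.7 · 1078 = 23380 N = 23.38 kN.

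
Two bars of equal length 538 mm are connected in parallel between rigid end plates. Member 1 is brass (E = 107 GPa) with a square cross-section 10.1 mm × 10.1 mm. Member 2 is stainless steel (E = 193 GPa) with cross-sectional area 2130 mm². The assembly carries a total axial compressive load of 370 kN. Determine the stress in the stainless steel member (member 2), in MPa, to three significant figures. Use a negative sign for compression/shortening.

-169 MPa

A_1 = 102 mm².
Equal strain + equilibrium ⇒ each member carries load in proportion to AE: A₁E₁ = 10920000 N, A₂E₂ = 411100000 N, ΣAE = 422000000 N.
σ₂ = P·E₂/ΣAE = -370000·193000/422000000 = -169.2 MPa.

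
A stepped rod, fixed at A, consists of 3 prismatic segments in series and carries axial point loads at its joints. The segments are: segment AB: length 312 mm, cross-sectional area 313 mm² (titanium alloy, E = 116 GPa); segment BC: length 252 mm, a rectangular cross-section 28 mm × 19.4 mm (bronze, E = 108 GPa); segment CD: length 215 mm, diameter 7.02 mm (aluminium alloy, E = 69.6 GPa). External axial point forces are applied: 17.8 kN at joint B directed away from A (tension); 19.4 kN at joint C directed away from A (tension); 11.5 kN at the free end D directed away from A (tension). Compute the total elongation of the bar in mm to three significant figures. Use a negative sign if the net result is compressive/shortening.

1.47 mm

Internal axial forces (sectioning from the free end, tension +): N_CD = 11.5 kN, N_BC = 30.9 kN, N_AB = 48.7 kN.
A_BC = 543.2 mm².
A_CD = 38.7 mm².
δ_AB = 48700·312/(313·116000) = 0.4185 mm
δ_BC = 30900·252/(543.2·108000) = 0.1327 mm
δ_CD = 11500·215/(38.7·69600) = 0.9178 mm
δ = Σδ_i = 1.469 mm.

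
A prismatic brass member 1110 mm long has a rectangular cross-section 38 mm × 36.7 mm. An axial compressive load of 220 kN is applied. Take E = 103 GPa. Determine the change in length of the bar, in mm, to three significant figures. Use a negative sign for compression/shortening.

-1.70 mm

A = 1395 mm².
δ_mech = NL/(AE) = -220000·1110/(1395·103000) = -1.7 mm.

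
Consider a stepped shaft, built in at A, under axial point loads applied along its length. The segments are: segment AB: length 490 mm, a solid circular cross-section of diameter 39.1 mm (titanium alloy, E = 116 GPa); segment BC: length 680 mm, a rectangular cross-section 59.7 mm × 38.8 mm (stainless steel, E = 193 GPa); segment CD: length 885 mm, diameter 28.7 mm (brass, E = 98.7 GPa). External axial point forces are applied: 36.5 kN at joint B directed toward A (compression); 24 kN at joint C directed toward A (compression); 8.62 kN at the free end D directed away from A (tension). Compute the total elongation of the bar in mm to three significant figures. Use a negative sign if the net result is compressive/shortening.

Internal axial forces (sectioning from the free end, tension +): N_CD = 8.62 kN, N_BC = -15.38 kN, N_AB = -51.88 kN.
A_AB = 1201 mm².
A_BC = 2316 mm².
A_CD = 646.9 mm².
δ_AB = -51880·490/(1201·116000) = -0.1825 mm
δ_BC = -15380·680/(2316·193000) = -0.02339 mm
δ_CD = 8620·885/(646.9·98700) = 0.1195 mm
δ = Σδ_i = -0.08643 mm.

-0.0864 mm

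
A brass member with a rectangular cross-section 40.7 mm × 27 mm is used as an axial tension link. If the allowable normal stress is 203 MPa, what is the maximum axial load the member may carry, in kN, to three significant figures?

223 kN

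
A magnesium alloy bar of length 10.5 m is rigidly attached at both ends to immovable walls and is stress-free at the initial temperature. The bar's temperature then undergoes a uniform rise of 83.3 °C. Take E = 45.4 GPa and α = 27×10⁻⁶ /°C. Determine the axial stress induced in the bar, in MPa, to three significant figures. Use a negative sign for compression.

-102 MPa

Free thermal expansion αLΔT = 27e-6 · 10500 · 83.3 = 23.62 mm.
The walls impose strain ε = −(23.62)/10500 = -2.2491e-03; σ = Eε = 45400 · -2.2491e-03 = -102.1 MPa.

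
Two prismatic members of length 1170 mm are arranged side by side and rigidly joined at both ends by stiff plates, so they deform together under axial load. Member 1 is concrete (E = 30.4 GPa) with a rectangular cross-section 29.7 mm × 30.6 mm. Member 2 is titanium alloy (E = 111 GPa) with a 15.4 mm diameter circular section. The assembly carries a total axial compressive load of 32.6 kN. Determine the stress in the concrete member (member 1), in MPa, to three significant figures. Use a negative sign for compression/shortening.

-20.5 MPa

A_1 = 908.8 mm².
A_2 = 186.3 mm².
Equal strain + equilibrium ⇒ each member carries load in proportion to AE: A₁E₁ = 27630000 N, A₂E₂ = 20680000 N, ΣAE = 48300000 N.
σ₁ = P·E₁/ΣAE = -32600·30400/48300000 = -20.52 MPa.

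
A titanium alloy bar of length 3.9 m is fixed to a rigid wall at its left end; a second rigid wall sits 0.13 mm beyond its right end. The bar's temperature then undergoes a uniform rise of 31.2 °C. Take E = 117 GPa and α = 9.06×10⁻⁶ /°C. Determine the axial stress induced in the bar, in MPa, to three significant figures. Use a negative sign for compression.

-29.2 MPa

Free thermal expansion αLΔT = 9.06e-6 · 3900 · 31.2 = 1.102 mm.
The walls engage after the gap closes; constrained expansion = 1.102 − 0.13 = 0.9724 mm.
The walls impose strain ε = −(0.9724)/3900 = -2.4934e-04; σ = Eε = 117000 · -2.4934e-04 = -29.17 MPa.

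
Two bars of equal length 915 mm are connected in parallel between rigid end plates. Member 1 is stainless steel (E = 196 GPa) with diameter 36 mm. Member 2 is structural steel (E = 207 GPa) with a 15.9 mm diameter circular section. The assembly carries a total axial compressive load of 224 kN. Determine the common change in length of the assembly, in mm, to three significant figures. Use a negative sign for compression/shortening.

A_1 = 1018 mm².
A_2 = 198.6 mm².
Equal strain + equilibrium ⇒ each member carries load in proportion to AE: A₁E₁ = 199500000 N, A₂E₂ = 41100000 N, ΣAE = 240600000 N.
δ = PL/ΣAE = -224000·915/240600000 = -0.8519 mm.

-0.852 mm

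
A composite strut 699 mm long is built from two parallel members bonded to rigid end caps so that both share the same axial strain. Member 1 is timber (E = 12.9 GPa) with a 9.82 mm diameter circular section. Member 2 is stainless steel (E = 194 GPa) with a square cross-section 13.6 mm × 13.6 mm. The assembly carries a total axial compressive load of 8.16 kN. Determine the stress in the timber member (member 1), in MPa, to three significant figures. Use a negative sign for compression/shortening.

A_1 = 75.74 mm².
A_2 = 185 mm².
Equal strain + equilibrium ⇒ each member carries load in proportion to AE: A₁E₁ = 977000 N, A₂E₂ = 35880000 N, ΣAE = 36860000 N.
σ₁ = P·E₁/ΣAE = -8160·12900/36860000 = -2.856 MPa.

-2.86 MPa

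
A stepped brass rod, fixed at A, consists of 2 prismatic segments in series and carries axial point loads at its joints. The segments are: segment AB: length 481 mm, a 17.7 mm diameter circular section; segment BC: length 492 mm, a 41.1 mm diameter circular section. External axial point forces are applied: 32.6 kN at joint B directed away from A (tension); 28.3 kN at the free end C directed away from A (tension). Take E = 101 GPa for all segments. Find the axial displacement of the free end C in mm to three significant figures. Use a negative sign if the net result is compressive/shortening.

Internal axial forces (sectioning from the free end, tension +): N_BC = 28.3 kN, N_AB = 60.9 kN.
A_AB = 246.1 mm².
A_BC = 1327 mm².
δ_AB = 60900·481/(246.1·101000) = 1.179 mm
δ_BC = 28300·492/(1327·101000) = 0.1039 mm
δ = Σδ_i = 1.283 mm.

1.28 mm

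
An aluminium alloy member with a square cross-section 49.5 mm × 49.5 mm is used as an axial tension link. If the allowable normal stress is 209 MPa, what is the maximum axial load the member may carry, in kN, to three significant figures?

A = 2450 mm².
P_max = σ_allow · A = 209 · 2450 = 512100 N = 512.1 kN.

512 kN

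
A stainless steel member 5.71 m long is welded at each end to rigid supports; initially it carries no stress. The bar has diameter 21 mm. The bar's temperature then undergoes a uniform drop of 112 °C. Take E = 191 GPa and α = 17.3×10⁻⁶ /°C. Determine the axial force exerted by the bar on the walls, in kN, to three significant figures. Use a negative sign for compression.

128 kN

Free thermal expansion αLΔT = 17.3e-6 · 5710 · -112 = -11.06 mm.
The walls impose strain ε = −(-11.06)/5710 = 1.9376e-03; σ = Eε = 191000 · 1.9376e-03 = 370.1 MPa.
Wall reaction R = σ·A = 370.1·346.4 = 128200 N = 128.2 kN.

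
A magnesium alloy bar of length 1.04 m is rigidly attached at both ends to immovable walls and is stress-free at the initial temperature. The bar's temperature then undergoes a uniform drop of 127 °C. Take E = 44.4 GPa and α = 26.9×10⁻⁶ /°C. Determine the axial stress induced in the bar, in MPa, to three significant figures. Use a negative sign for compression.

152 MPa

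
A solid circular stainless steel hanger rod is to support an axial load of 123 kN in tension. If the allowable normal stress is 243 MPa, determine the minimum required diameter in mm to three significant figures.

25.4 mm

Required area A ≥ P/σ_allow = 123000/243 = 506.2 mm².
For a solid circular section, d ≥ √(4A/π) = 25.39 mm.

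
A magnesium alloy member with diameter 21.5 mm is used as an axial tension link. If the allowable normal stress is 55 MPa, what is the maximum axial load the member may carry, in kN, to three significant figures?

20.0 kN

A = 363.1 mm².
P_max = σ_allow · A = 55 · 363.1 = 19970 N = 19.97 kN.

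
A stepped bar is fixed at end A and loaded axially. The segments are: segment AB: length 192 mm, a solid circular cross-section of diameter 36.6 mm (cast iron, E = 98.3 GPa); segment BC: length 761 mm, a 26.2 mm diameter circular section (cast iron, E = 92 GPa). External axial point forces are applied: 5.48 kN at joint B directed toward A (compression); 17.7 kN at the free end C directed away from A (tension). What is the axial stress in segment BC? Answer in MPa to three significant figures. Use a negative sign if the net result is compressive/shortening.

32.8 MPa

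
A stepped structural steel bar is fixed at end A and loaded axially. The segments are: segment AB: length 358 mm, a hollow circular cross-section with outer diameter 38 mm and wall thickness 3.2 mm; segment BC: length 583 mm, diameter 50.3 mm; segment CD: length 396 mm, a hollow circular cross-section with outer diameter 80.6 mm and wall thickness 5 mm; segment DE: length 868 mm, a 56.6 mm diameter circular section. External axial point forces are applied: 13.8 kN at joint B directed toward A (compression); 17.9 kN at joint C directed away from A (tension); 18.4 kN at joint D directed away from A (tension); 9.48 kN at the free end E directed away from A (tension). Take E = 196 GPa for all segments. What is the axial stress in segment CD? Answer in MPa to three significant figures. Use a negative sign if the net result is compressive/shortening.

Internal axial forces (sectioning from the free end, tension +): N_DE = 9.48 kN, N_CD = 27.88 kN, N_BC = 45.78 kN, N_AB = 31.98 kN.
A_CD = 1188 mm².
σ_CD = N_CD/A_CD = 27880/1188 = 23.48 MPa.

23.5 MPa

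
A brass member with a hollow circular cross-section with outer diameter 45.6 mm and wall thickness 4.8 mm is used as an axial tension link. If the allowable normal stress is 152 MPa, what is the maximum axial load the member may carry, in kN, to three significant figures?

93.5 kN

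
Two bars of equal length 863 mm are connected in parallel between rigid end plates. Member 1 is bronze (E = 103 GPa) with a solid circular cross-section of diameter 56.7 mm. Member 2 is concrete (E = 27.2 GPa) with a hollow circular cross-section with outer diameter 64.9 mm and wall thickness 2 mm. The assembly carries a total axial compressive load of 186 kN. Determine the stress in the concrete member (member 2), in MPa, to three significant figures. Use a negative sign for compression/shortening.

-18.7 MPa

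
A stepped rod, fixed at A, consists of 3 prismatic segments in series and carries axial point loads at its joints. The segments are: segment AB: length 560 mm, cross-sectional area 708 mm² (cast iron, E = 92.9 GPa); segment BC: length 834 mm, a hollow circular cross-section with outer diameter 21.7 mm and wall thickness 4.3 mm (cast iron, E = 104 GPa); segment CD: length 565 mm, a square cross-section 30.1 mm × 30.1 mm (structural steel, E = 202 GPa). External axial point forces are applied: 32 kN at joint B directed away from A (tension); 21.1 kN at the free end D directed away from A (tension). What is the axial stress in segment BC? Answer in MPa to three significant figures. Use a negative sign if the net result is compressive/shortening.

89.8 MPa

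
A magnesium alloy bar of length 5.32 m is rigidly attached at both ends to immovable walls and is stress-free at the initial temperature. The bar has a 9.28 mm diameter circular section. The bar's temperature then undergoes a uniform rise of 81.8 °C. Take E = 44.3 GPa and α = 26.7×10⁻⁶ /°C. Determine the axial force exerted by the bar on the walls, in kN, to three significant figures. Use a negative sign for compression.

Free thermal expansion αLΔT = 26.7e-6 · 5320 · 81.8 = 11.62 mm.
The walls impose strain ε = −(11.62)/5320 = -2.1841e-03; σ = Eε = 44300 · -2.1841e-03 = -96.75 MPa.
Wall reaction R = σ·A = -96.75·67.64 = -6544 N = -6.544 kN.

-6.54 kN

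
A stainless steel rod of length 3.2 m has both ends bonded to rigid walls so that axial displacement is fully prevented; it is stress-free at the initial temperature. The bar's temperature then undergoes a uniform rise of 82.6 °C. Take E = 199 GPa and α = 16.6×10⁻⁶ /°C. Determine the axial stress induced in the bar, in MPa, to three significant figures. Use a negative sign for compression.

Free thermal expansion αLΔT = 16.6e-6 · 3200 · 82.6 = 4.388 mm.
The walls impose strain ε = −(4.388)/3200 = -1.3712e-03; σ = Eε = 199000 · -1.3712e-03 = -272.9 MPa.

-273 MPa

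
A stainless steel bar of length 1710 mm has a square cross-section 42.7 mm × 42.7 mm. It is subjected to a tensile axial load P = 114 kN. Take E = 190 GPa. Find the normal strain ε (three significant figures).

3.29e-04

A = 1823 mm².
σ = N/A = 62.52 MPa; ε = σ/E = 62.52/190000 = 3.291e-04.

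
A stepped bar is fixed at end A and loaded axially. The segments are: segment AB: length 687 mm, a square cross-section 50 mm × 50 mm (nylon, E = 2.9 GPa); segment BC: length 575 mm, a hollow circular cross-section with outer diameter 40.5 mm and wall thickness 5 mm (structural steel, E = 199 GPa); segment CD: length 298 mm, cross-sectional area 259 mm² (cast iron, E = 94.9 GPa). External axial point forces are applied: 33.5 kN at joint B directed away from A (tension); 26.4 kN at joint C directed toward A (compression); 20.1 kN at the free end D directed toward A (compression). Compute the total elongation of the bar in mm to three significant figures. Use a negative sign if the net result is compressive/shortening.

Internal axial forces (sectioning from the free end, tension +): N_CD = -20.1 kN, N_BC = -46.5 kN, N_AB = -13 kN.
A_AB = 2500 mm².
A_BC = 557.6 mm².
δ_AB = -13000·687/(2500·2900) = -1.232 mm
δ_BC = -46500·575/(557.6·199000) = -0.2409 mm
δ_CD = -20100·298/(259·94900) = -0.2437 mm
δ = Σδ_i = -1.717 mm.

-1.72 mm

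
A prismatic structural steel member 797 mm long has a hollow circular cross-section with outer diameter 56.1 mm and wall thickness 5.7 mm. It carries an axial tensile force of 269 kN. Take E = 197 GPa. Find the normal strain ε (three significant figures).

0.00151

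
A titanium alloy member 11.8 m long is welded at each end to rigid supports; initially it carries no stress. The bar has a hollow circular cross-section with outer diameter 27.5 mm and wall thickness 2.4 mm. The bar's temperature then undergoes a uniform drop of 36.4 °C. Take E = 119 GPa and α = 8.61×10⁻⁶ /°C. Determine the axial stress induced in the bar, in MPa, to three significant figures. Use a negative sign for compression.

Free thermal expansion αLΔT = 8.61e-6 · 11800 · -36.4 = -3.698 mm.
The walls impose strain ε = −(-3.698)/11800 = 3.1340e-04; σ = Eε = 119000 · 3.1340e-04 = 37.3 MPa.

37.3 MPa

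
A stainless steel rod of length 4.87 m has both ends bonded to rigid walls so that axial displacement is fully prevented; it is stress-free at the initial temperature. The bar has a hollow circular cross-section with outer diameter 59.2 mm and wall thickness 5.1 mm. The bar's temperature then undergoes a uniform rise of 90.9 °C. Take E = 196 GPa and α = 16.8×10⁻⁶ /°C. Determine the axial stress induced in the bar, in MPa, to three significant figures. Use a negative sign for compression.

Free thermal expansion αLΔT = 16.8e-6 · 4870 · 90.9 = 7.437 mm.
The walls impose strain ε = −(7.437)/4870 = -1.5271e-03; σ = Eε = 196000 · -1.5271e-03 = -299.3 MPa.

-299 MPa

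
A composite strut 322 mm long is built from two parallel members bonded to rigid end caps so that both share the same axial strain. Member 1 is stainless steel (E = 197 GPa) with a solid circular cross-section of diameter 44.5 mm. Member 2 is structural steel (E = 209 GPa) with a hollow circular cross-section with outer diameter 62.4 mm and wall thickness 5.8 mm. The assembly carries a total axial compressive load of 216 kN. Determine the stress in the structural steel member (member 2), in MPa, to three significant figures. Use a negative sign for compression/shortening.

-86.5 MPa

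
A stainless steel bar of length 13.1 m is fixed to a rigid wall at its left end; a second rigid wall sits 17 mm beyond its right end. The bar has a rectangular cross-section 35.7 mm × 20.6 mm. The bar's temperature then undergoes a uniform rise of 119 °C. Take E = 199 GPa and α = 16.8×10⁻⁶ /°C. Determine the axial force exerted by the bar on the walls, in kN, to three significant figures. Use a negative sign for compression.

-103 kN

Free thermal expansion αLΔT = 16.8e-6 · 13100 · 119 = 26.19 mm.
The walls engage after the gap closes; constrained expansion = 26.19 − 17 = 9.19 mm.
The walls impose strain ε = −(9.19)/13100 = -7.0149e-04; σ = Eε = 199000 · -7.0149e-04 = -139.6 MPa.
Wall reaction R = σ·A = -139.6·735.4 = -102700 N = -102.7 kN.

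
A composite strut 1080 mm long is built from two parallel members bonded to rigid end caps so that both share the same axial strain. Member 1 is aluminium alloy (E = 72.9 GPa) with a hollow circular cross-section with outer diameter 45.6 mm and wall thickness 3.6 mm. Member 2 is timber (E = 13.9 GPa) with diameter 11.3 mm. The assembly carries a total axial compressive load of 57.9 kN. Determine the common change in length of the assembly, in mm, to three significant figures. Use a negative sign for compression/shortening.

A_1 = 475 mm².
A_2 = 100.3 mm².
Equal strain + equilibrium ⇒ each member carries load in proportion to AE: A₁E₁ = 34630000 N, A₂E₂ = 1394000 N, ΣAE = 36020000 N.
δ = PL/ΣAE = -57900·1080/36020000 = -1.736 mm.

-1.74 mm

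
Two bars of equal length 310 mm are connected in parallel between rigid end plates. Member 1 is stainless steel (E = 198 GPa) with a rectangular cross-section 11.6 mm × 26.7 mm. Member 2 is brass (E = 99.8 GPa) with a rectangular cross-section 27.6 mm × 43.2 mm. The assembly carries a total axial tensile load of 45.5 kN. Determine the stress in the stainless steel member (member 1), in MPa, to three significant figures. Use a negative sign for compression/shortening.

50.0 MPa

A_1 = 309.7 mm².
A_2 = 1192 mm².
Equal strain + equilibrium ⇒ each member carries load in proportion to AE: A₁E₁ = 61320000 N, A₂E₂ = 119000000 N, ΣAE = 180300000 N.
σ₁ = P·E₁/ΣAE = 45500·198000/180300000 = 49.96 MPa.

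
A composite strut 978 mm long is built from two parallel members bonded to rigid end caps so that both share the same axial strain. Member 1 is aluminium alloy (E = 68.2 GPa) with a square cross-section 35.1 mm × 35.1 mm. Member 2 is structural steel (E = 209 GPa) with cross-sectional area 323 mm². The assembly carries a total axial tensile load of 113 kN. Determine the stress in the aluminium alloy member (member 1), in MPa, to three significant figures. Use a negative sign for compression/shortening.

50.9 MPa

A_1 = 1232 mm².
Equal strain + equilibrium ⇒ each member carries load in proportion to AE: A₁E₁ = 84020000 N, A₂E₂ = 67510000 N, ΣAE = 151500000 N.
σ₁ = P·E₁/ΣAE = 113000·68200/151500000 = 50.86 MPa.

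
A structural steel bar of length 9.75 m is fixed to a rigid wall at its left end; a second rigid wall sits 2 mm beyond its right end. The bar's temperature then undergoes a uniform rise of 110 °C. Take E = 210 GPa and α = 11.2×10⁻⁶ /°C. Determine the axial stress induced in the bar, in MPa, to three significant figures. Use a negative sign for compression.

-216 MPa

Free thermal expansion αLΔT = 11.2e-6 · 9750 · 110 = 12.01 mm.
The walls engage after the gap closes; constrained expansion = 12.01 − 2 = 10.01 mm.
The walls impose strain ε = −(10.01)/9750 = -1.0269e-03; σ = Eε = 210000 · -1.0269e-03 = -215.6 MPa.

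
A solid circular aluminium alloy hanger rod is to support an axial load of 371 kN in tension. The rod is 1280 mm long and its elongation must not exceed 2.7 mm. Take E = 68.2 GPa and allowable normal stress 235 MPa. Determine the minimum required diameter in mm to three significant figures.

Required area A ≥ P/σ_allow = 371000/235 = 1579 mm².
For a solid circular section, d ≥ √(4A/π) = 44.83 mm.
Elongation limit: A ≥ PL/(Eδ_allow) = 371000·1280/(68200·2.7) = 2579 mm² ⇒ d ≥ 57.3 mm.
The elongation limit governs.

57.3 mm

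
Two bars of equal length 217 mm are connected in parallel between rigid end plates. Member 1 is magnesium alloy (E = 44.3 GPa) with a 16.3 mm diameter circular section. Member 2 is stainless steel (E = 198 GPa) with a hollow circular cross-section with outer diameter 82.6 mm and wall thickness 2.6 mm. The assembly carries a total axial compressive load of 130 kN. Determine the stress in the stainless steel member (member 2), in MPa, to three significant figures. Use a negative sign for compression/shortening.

-186 MPa

A_1 = 208.7 mm².
A_2 = 653.5 mm².
Equal strain + equilibrium ⇒ each member carries load in proportion to AE: A₁E₁ = 9244000 N, A₂E₂ = 129400000 N, ΣAE = 138600000 N.
σ₂ = P·E₂/ΣAE = -130000·198000/138600000 = -185.7 MPa.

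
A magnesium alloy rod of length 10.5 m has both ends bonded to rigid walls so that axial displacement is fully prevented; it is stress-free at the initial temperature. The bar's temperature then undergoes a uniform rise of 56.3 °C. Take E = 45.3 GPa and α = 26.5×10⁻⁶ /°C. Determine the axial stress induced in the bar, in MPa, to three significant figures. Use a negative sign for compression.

-67.6 MPa

Free thermal expansion αLΔT = 26.5e-6 · 10500 · 56.3 = 15.67 mm.
The walls impose strain ε = −(15.67)/10500 = -1.4919e-03; σ = Eε = 45300 · -1.4919e-03 = -67.59 MPa.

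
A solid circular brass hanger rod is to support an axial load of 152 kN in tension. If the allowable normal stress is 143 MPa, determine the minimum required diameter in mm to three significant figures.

Required area A ≥ P/σ_allow = 152000/143 = 1063 mm².
For a solid circular section, d ≥ √(4A/π) = 36.79 mm.

36.8 mm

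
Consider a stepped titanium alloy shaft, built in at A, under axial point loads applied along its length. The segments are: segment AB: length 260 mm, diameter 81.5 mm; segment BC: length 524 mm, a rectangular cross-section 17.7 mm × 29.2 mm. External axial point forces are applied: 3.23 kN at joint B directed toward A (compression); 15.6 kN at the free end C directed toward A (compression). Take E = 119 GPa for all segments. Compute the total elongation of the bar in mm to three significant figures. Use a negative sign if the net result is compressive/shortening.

Internal axial forces (sectioning from the free end, tension +): N_BC = -15.6 kN, N_AB = -18.83 kN.
A_AB = 5217 mm².
A_BC = 516.8 mm².
δ_AB = -18830·260/(5217·119000) = -0.007886 mm
δ_BC = -15600·524/(516.8·119000) = -0.1329 mm
δ = Σδ_i = -0.1408 mm.

-0.141 mm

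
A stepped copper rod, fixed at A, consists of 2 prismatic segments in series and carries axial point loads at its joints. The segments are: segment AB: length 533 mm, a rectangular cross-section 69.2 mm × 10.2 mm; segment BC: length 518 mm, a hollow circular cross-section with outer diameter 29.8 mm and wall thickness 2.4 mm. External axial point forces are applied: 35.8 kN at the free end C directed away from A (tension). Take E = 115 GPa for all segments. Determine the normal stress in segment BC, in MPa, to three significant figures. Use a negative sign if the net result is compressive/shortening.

Internal axial forces (sectioning from the free end, tension +): N_BC = 35.8 kN, N_AB = 35.8 kN.
A_BC = 206.6 mm².
σ_BC = N_BC/A_BC = 35800/206.6 = 173.3 MPa.

173 MPa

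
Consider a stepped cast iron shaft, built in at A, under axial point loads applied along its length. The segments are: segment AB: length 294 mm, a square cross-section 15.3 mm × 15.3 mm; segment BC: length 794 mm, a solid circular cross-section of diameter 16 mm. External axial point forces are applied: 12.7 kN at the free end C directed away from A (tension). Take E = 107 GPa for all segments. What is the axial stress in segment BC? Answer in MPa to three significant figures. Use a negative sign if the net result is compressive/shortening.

63.2 MPa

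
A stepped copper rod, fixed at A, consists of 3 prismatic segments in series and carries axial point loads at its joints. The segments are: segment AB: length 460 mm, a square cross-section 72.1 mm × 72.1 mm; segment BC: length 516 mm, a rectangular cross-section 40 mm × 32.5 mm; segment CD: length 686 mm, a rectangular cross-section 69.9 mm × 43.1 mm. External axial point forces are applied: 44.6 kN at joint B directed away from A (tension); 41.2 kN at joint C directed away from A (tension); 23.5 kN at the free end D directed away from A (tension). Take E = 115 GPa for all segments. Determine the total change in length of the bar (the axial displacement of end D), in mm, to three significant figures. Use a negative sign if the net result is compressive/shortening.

Internal axial forces (sectioning from the free end, tension +): N_CD = 23.5 kN, N_BC = 64.7 kN, N_AB = 109.3 kN.
A_AB = 5198 mm².
A_BC = 1300 mm².
A_CD = 3013 mm².
δ_AB = 109300·460/(5198·115000) = 0.0841 mm
δ_BC = 64700·516/(1300·115000) = 0.2233 mm
δ_CD = 23500·686/(3013·115000) = 0.04653 mm
δ = Σδ_i = 0.3539 mm.

0.354 mm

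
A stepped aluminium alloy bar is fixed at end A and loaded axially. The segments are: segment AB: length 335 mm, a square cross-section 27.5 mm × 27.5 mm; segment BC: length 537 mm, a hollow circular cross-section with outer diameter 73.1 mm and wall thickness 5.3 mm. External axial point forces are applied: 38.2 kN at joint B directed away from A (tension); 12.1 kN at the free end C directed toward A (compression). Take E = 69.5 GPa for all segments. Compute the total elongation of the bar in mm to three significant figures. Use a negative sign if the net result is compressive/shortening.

0.0835 mm

Internal axial forces (sectioning from the free end, tension +): N_BC = -12.1 kN, N_AB = 26.1 kN.
A_AB = 756.2 mm².
A_BC = 1129 mm².
δ_AB = 26100·335/(756.2·69500) = 0.1664 mm
δ_BC = -12100·537/(1129·69500) = -0.08282 mm
δ = Σδ_i = 0.08354 mm.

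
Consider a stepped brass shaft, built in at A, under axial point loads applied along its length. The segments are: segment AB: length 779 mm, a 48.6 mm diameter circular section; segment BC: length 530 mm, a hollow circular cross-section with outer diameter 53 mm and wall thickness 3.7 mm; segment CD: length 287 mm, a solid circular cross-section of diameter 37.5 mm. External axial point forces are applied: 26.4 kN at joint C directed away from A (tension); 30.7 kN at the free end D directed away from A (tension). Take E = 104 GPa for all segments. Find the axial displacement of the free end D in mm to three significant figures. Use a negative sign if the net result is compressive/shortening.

Internal axial forces (sectioning from the free end, tension +): N_CD = 30.7 kN, N_BC = 57.1 kN, N_AB = 57.1 kN.
A_AB = 1855 mm².
A_BC = 573.1 mm².
A_CD = 1104 mm².
δ_AB = 57100·779/(1855·104000) = 0.2306 mm
δ_BC = 57100·530/(573.1·104000) = 0.5078 mm
δ_CD = 30700·287/(1104·104000) = 0.07671 mm
δ = Σδ_i = 0.815 mm.

0.815 mm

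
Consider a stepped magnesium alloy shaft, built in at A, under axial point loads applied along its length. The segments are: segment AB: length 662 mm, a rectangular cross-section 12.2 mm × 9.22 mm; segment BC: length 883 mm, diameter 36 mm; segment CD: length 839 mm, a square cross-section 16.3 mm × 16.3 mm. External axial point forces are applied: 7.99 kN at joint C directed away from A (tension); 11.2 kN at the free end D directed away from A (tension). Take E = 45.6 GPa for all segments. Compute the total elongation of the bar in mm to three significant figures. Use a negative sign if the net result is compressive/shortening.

Internal axial forces (sectioning from the free end, tension +): N_CD = 11.2 kN, N_BC = 19.19 kN, N_AB = 19.19 kN.
A_AB = 112.5 mm².
A_BC = 1018 mm².
A_CD = 265.7 mm².
δ_AB = 19190·662/(112.5·45600) = 2.477 mm
δ_BC = 19190·883/(1018·45600) = 0.3651 mm
δ_CD = 11200·839/(265.7·45600) = 0.7756 mm
δ = Σδ_i = 3.617 mm.

3.62 mm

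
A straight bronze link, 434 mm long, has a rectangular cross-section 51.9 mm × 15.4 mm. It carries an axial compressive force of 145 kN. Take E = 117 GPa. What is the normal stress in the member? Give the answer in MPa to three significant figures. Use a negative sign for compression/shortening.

-181 MPa

A = 799.3 mm².
σ = N/A = -145000/799.3 = -181.4 MPa.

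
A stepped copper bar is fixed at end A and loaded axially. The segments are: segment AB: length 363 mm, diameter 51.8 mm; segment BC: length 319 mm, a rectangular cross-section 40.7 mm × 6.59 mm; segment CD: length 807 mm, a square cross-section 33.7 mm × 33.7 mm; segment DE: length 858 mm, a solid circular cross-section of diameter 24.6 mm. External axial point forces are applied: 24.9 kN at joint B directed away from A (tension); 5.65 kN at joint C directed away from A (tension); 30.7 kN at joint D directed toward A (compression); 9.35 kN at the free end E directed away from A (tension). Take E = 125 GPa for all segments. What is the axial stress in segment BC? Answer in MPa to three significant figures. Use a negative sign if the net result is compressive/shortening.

Internal axial forces (sectioning from the free end, tension +): N_DE = 9.35 kN, N_CD = -21.35 kN, N_BC = -15.7 kN, N_AB = 9.2 kN.
A_BC = 268.2 mm².
σ_BC = N_BC/A_BC = -15700/268.2 = -58.54 MPa.

-58.5 MPa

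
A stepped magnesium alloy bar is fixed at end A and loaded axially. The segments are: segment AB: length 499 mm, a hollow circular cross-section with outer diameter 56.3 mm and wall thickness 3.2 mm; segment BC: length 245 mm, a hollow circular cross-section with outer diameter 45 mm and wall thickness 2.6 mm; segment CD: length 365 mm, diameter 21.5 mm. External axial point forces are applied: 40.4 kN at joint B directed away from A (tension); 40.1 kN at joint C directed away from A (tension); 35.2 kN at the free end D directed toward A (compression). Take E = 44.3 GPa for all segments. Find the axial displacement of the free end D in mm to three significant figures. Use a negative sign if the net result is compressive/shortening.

0.235 mm

Internal axial forces (sectioning from the free end, tension +): N_CD = -35.2 kN, N_BC = 4.9 kN, N_AB = 45.3 kN.
A_AB = 533.8 mm².
A_BC = 346.3 mm².
A_CD = 363.1 mm².
δ_AB = 45300·499/(533.8·44300) = 0.9559 mm
δ_BC = 4900·245/(346.3·44300) = 0.07825 mm
δ_CD = -35200·365/(363.1·44300) = -0.7988 mm
δ = Σδ_i = 0.2353 mm.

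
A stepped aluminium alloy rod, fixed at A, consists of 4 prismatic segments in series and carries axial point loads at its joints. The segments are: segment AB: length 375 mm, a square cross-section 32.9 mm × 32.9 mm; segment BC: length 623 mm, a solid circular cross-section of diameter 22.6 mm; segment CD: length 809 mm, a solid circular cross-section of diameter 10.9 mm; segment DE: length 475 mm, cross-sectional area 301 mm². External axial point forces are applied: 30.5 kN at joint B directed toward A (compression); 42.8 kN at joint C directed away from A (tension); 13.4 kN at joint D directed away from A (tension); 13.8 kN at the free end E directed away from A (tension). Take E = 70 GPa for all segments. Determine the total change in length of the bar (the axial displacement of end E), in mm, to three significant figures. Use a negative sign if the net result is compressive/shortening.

Internal axial forces (sectioning from the free end, tension +): N_DE = 13.8 kN, N_CD = 27.2 kN, N_BC = 70 kN, N_AB = 39.5 kN.
A_AB = 1082 mm².
A_BC = 401.1 mm².
A_CD = 93.31 mm².
δ_AB = 39500·375/(1082·70000) = 0.1955 mm
δ_BC = 70000·623/(401.1·70000) = 1.553 mm
δ_CD = 27200·809/(93.31·70000) = 3.369 mm
δ_DE = 13800·475/(301·70000) = 0.3111 mm
δ = Σδ_i = 5.428 mm.

5.43 mm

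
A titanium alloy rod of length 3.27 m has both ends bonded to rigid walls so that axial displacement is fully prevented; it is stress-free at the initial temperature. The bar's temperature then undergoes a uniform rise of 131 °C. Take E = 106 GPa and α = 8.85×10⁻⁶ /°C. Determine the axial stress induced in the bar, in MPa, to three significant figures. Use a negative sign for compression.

-123 MPa

Free thermal expansion αLΔT = 8.85e-6 · 3270 · 131 = 3.791 mm.
The walls impose strain ε = −(3.791)/3270 = -1.1593e-03; σ = Eε = 106000 · -1.1593e-03 = -122.9 MPa.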